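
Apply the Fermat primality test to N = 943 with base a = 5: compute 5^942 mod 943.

5^1 ≡ 5 (mod 943)
5^2 ≡ 5^2 = 25 ≡ 25 (mod 943)
5^4 ≡ 25^2 = 625 ≡ 625 (mod 943)
5^8 ≡ 625^2 = 390625 ≡ 223 (mod 943)
5^16 ≡ 223^2 = 49729 ≡ 693 (mod 943)
5^32 ≡ 693^2 = 480249 ≡ 262 (mod 943)
5^64 ≡ 262^2 = 68644 ≡ 748 (mod 943)
5^128 ≡ 748^2 = 559504 ≡ 305 (mod 943)
5^256 ≡ 305^2 = 93025 ≡ 611 (mod 943)
5^512 ≡ 611^2 = 373321 ≡ 836 (mod 943)
942 = 512 + 256 + 128 + 32 + 8 + 4 + 2 in binary powers of 2.
So 5^942 ≡ 836 · 611 · 305 · 262 · 223 · 625 · 25 ≡ 558 (mod 943).
Since 558 ≠ 1, base 5 is a Fermat witness: 943 is composite.

558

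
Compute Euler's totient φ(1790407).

Factor: 1790407 = 71 · 151 · 167.
φ(1790407) = (71−1) · (151−1) · (167−1) = 70 · 150 · 166 = 1743000.

1743000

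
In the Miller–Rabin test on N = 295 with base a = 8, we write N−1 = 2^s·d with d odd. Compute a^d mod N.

172

295 − 1 = 294 = 2^1 · 147, so d = 147.
8^1 ≡ 8 (mod 295)
8^2 ≡ 8^2 = 64 ≡ 64 (mod 295)
8^4 ≡ 64^2 = 4096 ≡ 261 (mod 295)
8^8 ≡ 261^2 = 68121 ≡ 271 (mod 295)
8^16 ≡ 271^2 = 73441 ≡ 281 (mod 295)
8^32 ≡ 281^2 = 78961 ≡ 196 (mod 295)
8^64 ≡ 196^2 = 38416 ≡ 66 (mod 295)
8^128 ≡ 66^2 = 4356 ≡ 226 (mod 295)
147 = 128 + 16 + 2 + 1 in binary powers of 2.
So 8^147 ≡ 226 · 281 · 64 · 8 ≡ 172 (mod 295).
Squaring chain: 172; never reaches −1, so base 8 is a Miller–Rabin witness that 295 is composite.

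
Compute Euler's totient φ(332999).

318240

Factor: 332999 = 53 · 61 · 103.
φ(332999) = (53−1) · (61−1) · (103−1) = 52 · 60 · 102 = 318240.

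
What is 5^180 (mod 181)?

1

5^1 ≡ 5 (mod 181)
5^2 ≡ 5^2 = 25 ≡ 25 (mod 181)
5^4 ≡ 25^2 = 625 ≡ 82 (mod 181)
5^8 ≡ 82^2 = 6724 ≡ 27 (mod 181)
5^16 ≡ 27^2 = 729 ≡ 5 (mod 181)
5^32 ≡ 5^2 = 25 ≡ 25 (mod 181)
5^64 ≡ 25^2 = 625 ≡ 82 (mod 181)
5^128 ≡ 82^2 = 6724 ≡ 27 (mod 181)
180 = 128 + 32 + 16 + 4 in binary powers of 2.
So 5^180 ≡ 27 · 25 · 5 · 82 ≡ 1 (mod 181).
Since the result is 1, base 5 gives no evidence that 181 is composite.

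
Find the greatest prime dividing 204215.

79

204215 = 5 · 40843
40843 = 11 · 3713
3713 = 47 · 79
79 is prime.
So 204215 = 5 · 11 · 47 · 79; the largest prime factor is 79.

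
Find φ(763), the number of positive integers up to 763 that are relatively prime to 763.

Factor: 763 = 7 · 109.
φ(763) = (7−1) · (109−1) = 6 · 108 = 648.

648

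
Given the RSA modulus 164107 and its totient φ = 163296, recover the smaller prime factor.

379

φ(n) = (p−1)(q−1) = n − (p+q) + 1, so p + q = 164107 − 163296 + 1 = 812.
p and q are the roots of t² − 812t + 164107 = 0.
Discriminant: 812² − 4·164107 = 659344 − 656428 = 2916; √2916 = 54.
q = (812 − 54)/2 = 379, p = (812 + 54)/2 = 433.
Check: 379 · 433 = 164107.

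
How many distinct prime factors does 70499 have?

70499 = 11 · 6409
6409 = 13 · 493
493 = 17 · 29
70499 = 11 · 13 · 17 · 29, which has 4 distinct prime factors.

4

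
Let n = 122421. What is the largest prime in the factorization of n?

73

122421 = 3 · 40807
40807 = 13 · 3139
3139 = 43 · 73
73 is prime.
So 122421 = 3 · 13 · 43 · 73; the largest prime factor is 73.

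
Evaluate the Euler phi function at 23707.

Factor: 23707 = 151 · 157.
φ(23707) = (151−1) · (157−1) = 150 · 156 = 23400.

23400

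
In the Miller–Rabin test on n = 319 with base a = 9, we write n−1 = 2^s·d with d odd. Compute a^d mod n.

319 − 1 = 318 = 2^1 · 159, so d = 159.
9^1 ≡ 9 (mod 319)
9^2 ≡ 9^2 = 81 ≡ 81 (mod 319)
9^4 ≡ 81^2 = 6561 ≡ 181 (mod 319)
9^8 ≡ 181^2 = 32761 ≡ 223 (mod 319)
9^16 ≡ 223^2 = 49729 ≡ 284 (mod 319)
9^32 ≡ 284^2 = 80656 ≡ 268 (mod 319)
9^64 ≡ 268^2 = 71824 ≡ 49 (mod 319)
9^128 ≡ 49^2 = 2401 ≡ 168 (mod 319)
159 = 128 + 16 + 8 + 4 + 2 + 1 in binary powers of 2.
So 9^159 ≡ 168 · 284 · 223 · 181 · 81 · 9 ≡ 5 (mod 319).
Squaring chain: 5; never reaches −1, so base 9 is a Miller–Rabin witness that 319 is composite.

5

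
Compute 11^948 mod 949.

11^1 ≡ 11 (mod 949)
11^2 ≡ 11^2 = 121 ≡ 121 (mod 949)
11^4 ≡ 121^2 = 14641 ≡ 406 (mod 949)
11^8 ≡ 406^2 = 164836 ≡ 659 (mod 949)
11^16 ≡ 659^2 = 434281 ≡ 588 (mod 949)
11^32 ≡ 588^2 = 345744 ≡ 308 (mod 949)
11^64 ≡ 308^2 = 94864 ≡ 913 (mod 949)
11^128 ≡ 913^2 = 833569 ≡ 347 (mod 949)
11^256 ≡ 347^2 = 120409 ≡ 835 (mod 949)
11^512 ≡ 835^2 = 697225 ≡ 659 (mod 949)
948 = 512 + 256 + 128 + 32 + 16 + 4 in binary powers of 2.
So 11^948 ≡ 659 · 835 · 347 · 308 · 588 · 406 ≡ 885 (mod 949).
Since 885 ≠ 1, base 11 is a Fermat witness: 949 is composite.

885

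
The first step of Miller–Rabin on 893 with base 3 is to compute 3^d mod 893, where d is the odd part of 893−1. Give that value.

893 − 1 = 892 = 2^2 · 223, so d = 223.
3^1 ≡ 3 (mod 893)
3^2 ≡ 3^2 = 9 ≡ 9 (mod 893)
3^4 ≡ 9^2 = 81 ≡ 81 (mod 893)
3^8 ≡ 81^2 = 6561 ≡ 310 (mod 893)
3^16 ≡ 310^2 = 96100 ≡ 549 (mod 893)
3^32 ≡ 549^2 = 301401 ≡ 460 (mod 893)
3^64 ≡ 460^2 = 211600 ≡ 852 (mod 893)
3^128 ≡ 852^2 = 725904 ≡ 788 (mod 893)
223 = 128 + 64 + 16 + 8 + 4 + 2 + 1 in binary powers of 2.
So 3^223 ≡ 788 · 852 · 549 · 310 · 81 · 9 · 3 ≡ 173 (mod 893).
Squaring chain: 173 → 460; never reaches −1, so base 3 is a Miller–Rabin witness that 893 is composite.

173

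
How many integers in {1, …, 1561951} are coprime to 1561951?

1511928

Factor: 1561951 = 47 · 167 · 199.
φ(1561951) = (47−1) · (167−1) · (199−1) = 46 · 166 · 198 = 1511928.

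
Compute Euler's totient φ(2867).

2760

Factor: 2867 = 47 · 61.
φ(2867) = (47−1) · (61−1) = 46 · 60 = 2760.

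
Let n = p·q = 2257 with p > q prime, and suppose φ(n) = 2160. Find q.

37

φ(n) = (p−1)(q−1) = n − (p+q) + 1, so p + q = 2257 − 2160 + 1 = 98.
p and q are the roots of t² − 98t + 2257 = 0.
Discriminant: 98² − 4·2257 = 9604 − 9028 = 576; √576 = 24.
q = (98 − 24)/2 = 37, p = (98 + 24)/2 = 61.
Check: 37 · 61 = 2257.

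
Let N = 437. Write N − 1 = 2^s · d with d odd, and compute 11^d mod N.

182

437 − 1 = 436 = 2^2 · 109, so d = 109.
11^1 ≡ 11 (mod 437)
11^2 ≡ 11^2 = 121 ≡ 121 (mod 437)
11^4 ≡ 121^2 = 14641 ≡ 220 (mod 437)
11^8 ≡ 220^2 = 48400 ≡ 330 (mod 437)
11^16 ≡ 330^2 = 108900 ≡ 87 (mod 437)
11^32 ≡ 87^2 = 7569 ≡ 140 (mod 437)
11^64 ≡ 140^2 = 19600 ≡ 372 (mod 437)
109 = 64 + 32 + 8 + 4 + 1 in binary powers of 2.
So 11^109 ≡ 372 · 140 · 330 · 220 · 11 ≡ 182 (mod 437).
Squaring chain: 182 → 349; never reaches −1, so base 11 is a Miller–Rabin witness that 437 is composite.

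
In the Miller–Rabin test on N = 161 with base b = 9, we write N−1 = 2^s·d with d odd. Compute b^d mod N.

161 − 1 = 160 = 2^5 · 5, so d = 5.
9^1 ≡ 9 (mod 161)
9^2 ≡ 9^2 = 81 ≡ 81 (mod 161)
9^4 ≡ 81^2 = 6561 ≡ 121 (mod 161)
5 = 4 + 1 in binary powers of 2.
So 9^5 ≡ 121 · 9 ≡ 123 (mod 161).
Squaring chain: 123 → 156 → 25 → 142 → 39; never reaches −1, so base 9 is a Miller–Rabin witness that 161 is composite.

123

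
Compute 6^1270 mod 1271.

6^1 ≡ 6 (mod 1271)
6^2 ≡ 6^2 = 36 ≡ 36 (mod 1271)
6^4 ≡ 36^2 = 1296 ≡ 25 (mod 1271)
6^8 ≡ 25^2 = 625 ≡ 625 (mod 1271)
6^16 ≡ 625^2 = 390625 ≡ 428 (mod 1271)
6^32 ≡ 428^2 = 183184 ≡ 160 (mod 1271)
6^64 ≡ 160^2 = 25600 ≡ 180 (mod 1271)
6^128 ≡ 180^2 = 32400 ≡ 625 (mod 1271)
6^256 ≡ 625^2 = 390625 ≡ 428 (mod 1271)
6^512 ≡ 428^2 = 183184 ≡ 160 (mod 1271)
6^1024 ≡ 160^2 = 25600 ≡ 180 (mod 1271)
1270 = 1024 + 128 + 64 + 32 + 16 + 4 + 2 in binary powers of 2.
So 6^1270 ≡ 180 · 625 · 180 · 160 · 428 · 25 · 36 ≡ 583 (mod 1271).
Since 583 ≠ 1, base 6 is a Fermat witness: 1271 is composite.

583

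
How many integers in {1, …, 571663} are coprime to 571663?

547200

Factor: 571663 = 41 · 73 · 191.
φ(571663) = (41−1) · (73−1) · (191−1) = 40 · 72 · 190 = 547200.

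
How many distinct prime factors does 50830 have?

5

50830 = 2 · 25415
25415 = 5 · 5083
5083 = 13 · 391
391 = 17 · 23
50830 = 2 · 5 · 13 · 17 · 23, which has 5 distinct prime factors.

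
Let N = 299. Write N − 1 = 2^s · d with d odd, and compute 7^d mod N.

299 − 1 = 298 = 2^1 · 149, so d = 149.
7^1 ≡ 7 (mod 299)
7^2 ≡ 7^2 = 49 ≡ 49 (mod 299)
7^4 ≡ 49^2 = 2401 ≡ 9 (mod 299)
7^8 ≡ 9^2 = 81 ≡ 81 (mod 299)
7^16 ≡ 81^2 = 6561 ≡ 282 (mod 299)
7^32 ≡ 282^2 = 79524 ≡ 289 (mod 299)
7^64 ≡ 289^2 = 83521 ≡ 100 (mod 299)
7^128 ≡ 100^2 = 10000 ≡ 133 (mod 299)
149 = 128 + 16 + 4 + 1 in binary powers of 2.
So 7^149 ≡ 133 · 282 · 9 · 7 ≡ 180 (mod 299).
Squaring chain: 180; never reaches −1, so base 7 is a Miller–Rabin witness that 299 is composite.

180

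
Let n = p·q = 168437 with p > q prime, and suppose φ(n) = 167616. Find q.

φ(n) = (p−1)(q−1) = n − (p+q) + 1, so p + q = 168437 − 167616 + 1 = 822.
p and q are the roots of t² − 822t + 168437 = 0.
Discriminant: 822² − 4·168437 = 675684 − 673748 = 1936; √1936 = 44.
q = (822 − 44)/2 = 389, p = (822 + 44)/2 = 433.
Check: 389 · 433 = 168437.

389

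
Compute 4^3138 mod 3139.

4^1 ≡ 4 (mod 3139)
4^2 ≡ 4^2 = 16 ≡ 16 (mod 3139)
4^4 ≡ 16^2 = 256 ≡ 256 (mod 3139)
4^8 ≡ 256^2 = 65536 ≡ 2756 (mod 3139)
4^16 ≡ 2756^2 = 7595536 ≡ 2295 (mod 3139)
4^32 ≡ 2295^2 = 5267025 ≡ 2922 (mod 3139)
4^64 ≡ 2922^2 = 8538084 ≡ 4 (mod 3139)
4^128 ≡ 4^2 = 16 ≡ 16 (mod 3139)
4^256 ≡ 16^2 = 256 ≡ 256 (mod 3139)
4^512 ≡ 256^2 = 65536 ≡ 2756 (mod 3139)
4^1024 ≡ 2756^2 = 7595536 ≡ 2295 (mod 3139)
4^2048 ≡ 2295^2 = 5267025 ≡ 2922 (mod 3139)
3138 = 2048 + 1024 + 64 + 2 in binary powers of 2.
So 4^3138 ≡ 2922 · 2295 · 4 · 16 ≡ 446 (mod 3139).
Since 446 ≠ 1, base 4 is a Fermat witness: 3139 is composite.

446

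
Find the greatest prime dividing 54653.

43

54653 = 31 · 1763
1763 = 41 · 43
43 is prime.
So 54653 = 31 · 41 · 43; the largest prime factor is 43.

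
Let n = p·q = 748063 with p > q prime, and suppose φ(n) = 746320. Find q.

φ(n) = (p−1)(q−1) = n − (p+q) + 1, so p + q = 748063 − 746320 + 1 = 1744.
p and q are the roots of t² − 1744t + 748063 = 0.
Discriminant: 1744² − 4·748063 = 3041536 − 2992252 = 49284; √49284 = 222.
q = (1744 − 222)/2 = 761, p = (1744 + 222)/2 = 983.
Check: 761 · 983 = 748063.

761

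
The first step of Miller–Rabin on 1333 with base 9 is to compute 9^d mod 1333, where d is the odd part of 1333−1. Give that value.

1225

1333 − 1 = 1332 = 2^2 · 333, so d = 333.
9^1 ≡ 9 (mod 1333)
9^2 ≡ 9^2 = 81 ≡ 81 (mod 1333)
9^4 ≡ 81^2 = 6561 ≡ 1229 (mod 1333)
9^8 ≡ 1229^2 = 1510441 ≡ 152 (mod 1333)
9^16 ≡ 152^2 = 23104 ≡ 443 (mod 1333)
9^32 ≡ 443^2 = 196249 ≡ 298 (mod 1333)
9^64 ≡ 298^2 = 88804 ≡ 826 (mod 1333)
9^128 ≡ 826^2 = 682276 ≡ 1113 (mod 1333)
9^256 ≡ 1113^2 = 1238769 ≡ 412 (mod 1333)
333 = 256 + 64 + 8 + 4 + 1 in binary powers of 2.
So 9^333 ≡ 412 · 826 · 152 · 1229 · 9 ≡ 1225 (mod 1333).
Squaring chain: 1225 → 1000; never reaches −1, so base 9 is a Miller–Rabin witness that 1333 is composite.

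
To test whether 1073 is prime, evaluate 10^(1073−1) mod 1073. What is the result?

750

10^1 ≡ 10 (mod 1073)
10^2 ≡ 10^2 = 100 ≡ 100 (mod 1073)
10^4 ≡ 100^2 = 10000 ≡ 343 (mod 1073)
10^8 ≡ 343^2 = 117649 ≡ 692 (mod 1073)
10^16 ≡ 692^2 = 478864 ≡ 306 (mod 1073)
10^32 ≡ 306^2 = 93636 ≡ 285 (mod 1073)
10^64 ≡ 285^2 = 81225 ≡ 750 (mod 1073)
10^128 ≡ 750^2 = 562500 ≡ 248 (mod 1073)
10^256 ≡ 248^2 = 61504 ≡ 343 (mod 1073)
10^512 ≡ 343^2 = 117649 ≡ 692 (mod 1073)
10^1024 ≡ 692^2 = 478864 ≡ 306 (mod 1073)
1072 = 1024 + 32 + 16 in binary powers of 2.
So 10^1072 ≡ 306 · 285 · 306 ≡ 750 (mod 1073).
Since 750 ≠ 1, base 10 is a Fermat witness: 1073 is composite.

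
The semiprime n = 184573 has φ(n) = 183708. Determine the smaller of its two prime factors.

φ(n) = (p−1)(q−1) = n − (p+q) + 1, so p + q = 184573 − 183708 + 1 = 866.
p and q are the roots of t² − 866t + 184573 = 0.
Discriminant: 866² − 4·184573 = 749956 − 738292 = 11664; √11664 = 108.
q = (866 − 108)/2 = 379, p = (866 + 108)/2 = 487.
Check: 379 · 487 = 184573.

379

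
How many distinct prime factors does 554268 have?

554268 = 2^2 · 138567
138567 = 3 · 46189
46189 = 11 · 4199
4199 = 13 · 323
323 = 17 · 19
554268 = 2^2 · 3 · 11 · 13 · 17 · 19, which has 6 distinct prime factors.

6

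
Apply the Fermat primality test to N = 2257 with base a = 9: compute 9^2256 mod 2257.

1046

9^1 ≡ 9 (mod 2257)
9^2 ≡ 9^2 = 81 ≡ 81 (mod 2257)
9^4 ≡ 81^2 = 6561 ≡ 2047 (mod 2257)
9^8 ≡ 2047^2 = 4190209 ≡ 1217 (mod 2257)
9^16 ≡ 1217^2 = 1481089 ≡ 497 (mod 2257)
9^32 ≡ 497^2 = 247009 ≡ 996 (mod 2257)
9^64 ≡ 996^2 = 992016 ≡ 1193 (mod 2257)
9^128 ≡ 1193^2 = 1423249 ≡ 1339 (mod 2257)
9^256 ≡ 1339^2 = 1792921 ≡ 863 (mod 2257)
9^512 ≡ 863^2 = 744769 ≡ 2216 (mod 2257)
9^1024 ≡ 2216^2 = 4910656 ≡ 1681 (mod 2257)
9^2048 ≡ 1681^2 = 2825761 ≡ 2254 (mod 2257)
2256 = 2048 + 128 + 64 + 16 in binary powers of 2.
So 9^2256 ≡ 2254 · 1339 · 1193 · 497 ≡ 1046 (mod 2257).
Since 1046 ≠ 1, base 9 is a Fermat witness: 2257 is composite.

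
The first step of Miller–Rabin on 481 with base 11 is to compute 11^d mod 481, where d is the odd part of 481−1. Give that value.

369

481 − 1 = 480 = 2^5 · 15, so d = 15.
11^1 ≡ 11 (mod 481)
11^2 ≡ 11^2 = 121 ≡ 121 (mod 481)
11^4 ≡ 121^2 = 14641 ≡ 211 (mod 481)
11^8 ≡ 211^2 = 44521 ≡ 269 (mod 481)
15 = 8 + 4 + 2 + 1 in binary powers of 2.
So 11^15 ≡ 269 · 211 · 121 · 11 ≡ 369 (mod 481).
Squaring chain: 369 → 38 → 1 → 1 → 1; never reaches −1, so base 11 is a Miller–Rabin witness that 481 is composite.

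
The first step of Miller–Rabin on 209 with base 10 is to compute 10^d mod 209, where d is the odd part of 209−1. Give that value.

209 − 1 = 208 = 2^4 · 13, so d = 13.
10^1 ≡ 10 (mod 209)
10^2 ≡ 10^2 = 100 ≡ 100 (mod 209)
10^4 ≡ 100^2 = 10000 ≡ 177 (mod 209)
10^8 ≡ 177^2 = 31329 ≡ 188 (mod 209)
13 = 8 + 4 + 1 in binary powers of 2.
So 10^13 ≡ 188 · 177 · 10 ≡ 32 (mod 209).
Squaring chain: 32 → 188 → 23 → 111; never reaches −1, so base 10 is a Miller–Rabin witness that 209 is composite.

32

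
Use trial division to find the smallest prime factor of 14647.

14647 is odd.
Digit sum 22, not divisible by 3.
Ends in 7: not divisible by 5.
7: 14647 = 7·2092 + 3
11: 14647 = 11·1331 + 6
13: 14647 = 13·1126 + 9
17: 14647 = 17·861 + 10
19: 14647 = 19·770 + 17
23: 14647 = 23·636 + 19
29: 14647 = 29·505 + 2
31: 14647 = 31·472 + 15
37: 14647 = 37·395 + 32
41: 14647 = 41·357 + 10
43: 14647 = 43·340 + 27
47: 14647 = 47·311 + 30
53: 14647 = 53·276 + 19
59: 14647 = 59·248 + 15
61: 14647 = 61·240 + 7
67: 14647 = 67·218 + 41
71: 14647 = 71·206 + 21
73: 14647 = 73·200 + 47
79: 14647 = 79·185 + 32
83: 14647 = 83·176 + 39
89: 14647 = 89·164 + 51
97: 14647 = 97·151

97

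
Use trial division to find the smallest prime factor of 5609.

5609 is odd.
Digit sum 20, not divisible by 3.
Ends in 9: not divisible by 5.
7: 5609 = 7·801 + 2
11: 5609 = 11·509 + 10
13: 5609 = 13·431 + 6
17: 5609 = 17·329 + 16
19: 5609 = 19·295 + 4
23: 5609 = 23·243 + 20
29: 5609 = 29·193 + 12
31: 5609 = 31·180 + 29
37: 5609 = 37·151 + 22
41: 5609 = 41·136 + 33
43: 5609 = 43·130 + 19
47: 5609 = 47·119 + 16
53: 5609 = 53·105 + 44
59: 5609 = 59·95 + 4
61: 5609 = 61·91 + 58
67: 5609 = 67·83 + 48
71: 5609 = 71·79

71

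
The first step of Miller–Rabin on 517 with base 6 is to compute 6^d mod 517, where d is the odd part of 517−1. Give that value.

486

517 − 1 = 516 = 2^2 · 129, so d = 129.
6^1 ≡ 6 (mod 517)
6^2 ≡ 6^2 = 36 ≡ 36 (mod 517)
6^4 ≡ 36^2 = 1296 ≡ 262 (mod 517)
6^8 ≡ 262^2 = 68644 ≡ 400 (mod 517)
6^16 ≡ 400^2 = 160000 ≡ 247 (mod 517)
6^32 ≡ 247^2 = 61009 ≡ 3 (mod 517)
6^64 ≡ 3^2 = 9 ≡ 9 (mod 517)
6^128 ≡ 9^2 = 81 ≡ 81 (mod 517)
129 = 128 + 1 in binary powers of 2.
So 6^129 ≡ 81 · 6 ≡ 486 (mod 517).
Squaring chain: 486 → 444; never reaches −1, so base 6 is a Miller–Rabin witness that 517 is composite.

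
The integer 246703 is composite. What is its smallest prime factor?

246703 is odd.
Digit sum 22, not divisible by 3.
Ends in 3: not divisible by 5.
7: 246703 = 7·35243 + 2
11: 246703 = 11·22427 + 6
13: 246703 = 13·18977 + 2
17: 246703 = 17·14511 + 16
19: 246703 = 19·12984 + 7
23: 246703 = 23·10726 + 5
29: 246703 = 29·8507

29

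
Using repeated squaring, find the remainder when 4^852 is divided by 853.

4^1 ≡ 4 (mod 853)
4^2 ≡ 4^2 = 16 ≡ 16 (mod 853)
4^4 ≡ 16^2 = 256 ≡ 256 (mod 853)
4^8 ≡ 256^2 = 65536 ≡ 708 (mod 853)
4^16 ≡ 708^2 = 501264 ≡ 553 (mod 853)
4^32 ≡ 553^2 = 305809 ≡ 435 (mod 853)
4^64 ≡ 435^2 = 189225 ≡ 712 (mod 853)
4^128 ≡ 712^2 = 506944 ≡ 262 (mod 853)
4^256 ≡ 262^2 = 68644 ≡ 404 (mod 853)
4^512 ≡ 404^2 = 163216 ≡ 293 (mod 853)
852 = 512 + 256 + 64 + 16 + 4 in binary powers of 2.
So 4^852 ≡ 293 · 404 · 712 · 553 · 256 ≡ 1 (mod 853).
Since the result is 1, base 4 gives no evidence that 853 is composite.

1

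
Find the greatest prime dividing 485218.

83

485218 = 2 · 242609
242609 = 37 · 6557
6557 = 79 · 83
83 is prime.
So 485218 = 2 · 37 · 79 · 83; the largest prime factor is 83.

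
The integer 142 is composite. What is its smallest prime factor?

142 is even: 2 divides it.

2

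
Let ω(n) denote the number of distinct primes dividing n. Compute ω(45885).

5

45885 = 3 · 15295
15295 = 5 · 3059
3059 = 7 · 437
437 = 19 · 23
45885 = 3 · 5 · 7 · 19 · 23, which has 5 distinct prime factors.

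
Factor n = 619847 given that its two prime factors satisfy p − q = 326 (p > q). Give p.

967

Since p = q + 326, we have 619847 = q(q + 326), so q² + 326q − 619847 = 0.
Discriminant: 326² + 4·619847 = 106276 + 2479388 = 2585664; √2585664 = 1608.
q = (−326 + 1608)/2 = 641, and p = q + 326 = 967.
Check: 641 · 967 = 619847.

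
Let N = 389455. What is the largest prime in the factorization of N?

389455 = 5 · 77891
77891 = 11 · 7081
7081 = 73 · 97
97 is prime.
So 389455 = 5 · 11 · 73 · 97; the largest prime factor is 97.

97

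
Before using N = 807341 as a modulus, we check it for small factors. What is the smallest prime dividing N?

71

807341 is odd.
Digit sum 23, not divisible by 3.
Ends in 1: not divisible by 5.
7: 807341 = 7·115334 + 3
11: 807341 = 11·73394 + 7
13: 807341 = 13·62103 + 2
17: 807341 = 17·47490 + 11
19: 807341 = 19·42491 + 12
23: 807341 = 23·35101 + 18
29: 807341 = 29·27839 + 10
31: 807341 = 31·26043 + 8
37: 807341 = 37·21820 + 1
41: 807341 = 41·19691 + 10
43: 807341 = 43·18775 + 16
47: 807341 = 47·17177 + 22
53: 807341 = 53·15232 + 45
59: 807341 = 59·13683 + 44
61: 807341 = 61·13235 + 6
67: 807341 = 67·12049 + 58
71: 807341 = 71·11371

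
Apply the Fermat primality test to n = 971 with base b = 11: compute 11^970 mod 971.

11^1 ≡ 11 (mod 971)
11^2 ≡ 11^2 = 121 ≡ 121 (mod 971)
11^4 ≡ 121^2 = 14641 ≡ 76 (mod 971)
11^8 ≡ 76^2 = 5776 ≡ 921 (mod 971)
11^16 ≡ 921^2 = 848241 ≡ 558 (mod 971)
11^32 ≡ 558^2 = 311364 ≡ 644 (mod 971)
11^64 ≡ 644^2 = 414736 ≡ 119 (mod 971)
11^128 ≡ 119^2 = 14161 ≡ 567 (mod 971)
11^256 ≡ 567^2 = 321489 ≡ 88 (mod 971)
11^512 ≡ 88^2 = 7744 ≡ 947 (mod 971)
970 = 512 + 256 + 128 + 64 + 8 + 2 in binary powers of 2.
So 11^970 ≡ 947 · 88 · 567 · 119 · 921 · 121 ≡ 1 (mod 971).
Since the result is 1, base 11 gives no evidence that 971 is composite.

1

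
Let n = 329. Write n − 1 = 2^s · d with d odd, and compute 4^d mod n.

296

329 − 1 = 328 = 2^3 · 41, so d = 41.
4^1 ≡ 4 (mod 329)
4^2 ≡ 4^2 = 16 ≡ 16 (mod 329)
4^4 ≡ 16^2 = 256 ≡ 256 (mod 329)
4^8 ≡ 256^2 = 65536 ≡ 65 (mod 329)
4^16 ≡ 65^2 = 4225 ≡ 277 (mod 329)
4^32 ≡ 277^2 = 76729 ≡ 72 (mod 329)
41 = 32 + 8 + 1 in binary powers of 2.
So 4^41 ≡ 72 · 65 · 4 ≡ 296 (mod 329).
Squaring chain: 296 → 102 → 205; never reaches −1, so base 4 is a Miller–Rabin witness that 329 is composite.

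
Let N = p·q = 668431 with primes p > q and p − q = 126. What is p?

883

Since p = q + 126, we have 668431 = q(q + 126), so q² + 126q − 668431 = 0.
Discriminant: 126² + 4·668431 = 15876 + 2673724 = 2689600; √2689600 = 1640.
q = (−126 + 1640)/2 = 757, and p = q + 126 = 883.
Check: 757 · 883 = 668431.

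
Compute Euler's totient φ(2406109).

2350656

Factor: 2406109 = 107 · 113 · 199.
φ(2406109) = (107−1) · (113−1) · (199−1) = 106 · 112 · 198 = 2350656.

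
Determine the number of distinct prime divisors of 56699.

56699 = 31^2 · 59
56699 = 31^2 · 59, which has 2 distinct prime factors.

2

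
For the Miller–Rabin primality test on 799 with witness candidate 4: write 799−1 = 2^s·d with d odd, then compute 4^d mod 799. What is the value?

799 − 1 = 798 = 2^1 · 399, so d = 399.
4^1 ≡ 4 (mod 799)
4^2 ≡ 4^2 = 16 ≡ 16 (mod 799)
4^4 ≡ 16^2 = 256 ≡ 256 (mod 799)
4^8 ≡ 256^2 = 65536 ≡ 18 (mod 799)
4^16 ≡ 18^2 = 324 ≡ 324 (mod 799)
4^32 ≡ 324^2 = 104976 ≡ 307 (mod 799)
4^64 ≡ 307^2 = 94249 ≡ 766 (mod 799)
4^128 ≡ 766^2 = 586756 ≡ 290 (mod 799)
4^256 ≡ 290^2 = 84100 ≡ 205 (mod 799)
399 = 256 + 128 + 8 + 4 + 2 + 1 in binary powers of 2.
So 4^399 ≡ 205 · 290 · 18 · 256 · 16 · 4 ≡ 676 (mod 799).
Squaring chain: 676; never reaches −1, so base 4 is a Miller–Rabin witness that 799 is composite.

676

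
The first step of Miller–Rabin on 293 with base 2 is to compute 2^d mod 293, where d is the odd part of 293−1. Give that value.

293 − 1 = 292 = 2^2 · 73, so d = 73.
2^1 ≡ 2 (mod 293)
2^2 ≡ 2^2 = 4 ≡ 4 (mod 293)
2^4 ≡ 4^2 = 16 ≡ 16 (mod 293)
2^8 ≡ 16^2 = 256 ≡ 256 (mod 293)
2^16 ≡ 256^2 = 65536 ≡ 197 (mod 293)
2^32 ≡ 197^2 = 38809 ≡ 133 (mod 293)
2^64 ≡ 133^2 = 17689 ≡ 109 (mod 293)
73 = 64 + 8 + 1 in binary powers of 2.
So 2^73 ≡ 109 · 256 · 2 ≡ 138 (mod 293).
Squaring chain: 138 → 292; reaches −1, so base 2 does not prove 293 composite.

138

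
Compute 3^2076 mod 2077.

3^1 ≡ 3 (mod 2077)
3^2 ≡ 3^2 = 9 ≡ 9 (mod 2077)
3^4 ≡ 9^2 = 81 ≡ 81 (mod 2077)
3^8 ≡ 81^2 = 6561 ≡ 330 (mod 2077)
3^16 ≡ 330^2 = 108900 ≡ 896 (mod 2077)
3^32 ≡ 896^2 = 802816 ≡ 1094 (mod 2077)
3^64 ≡ 1094^2 = 1196836 ≡ 484 (mod 2077)
3^128 ≡ 484^2 = 234256 ≡ 1632 (mod 2077)
3^256 ≡ 1632^2 = 2663424 ≡ 710 (mod 2077)
3^512 ≡ 710^2 = 504100 ≡ 1466 (mod 2077)
3^1024 ≡ 1466^2 = 2149156 ≡ 1538 (mod 2077)
3^2048 ≡ 1538^2 = 2365444 ≡ 1818 (mod 2077)
2076 = 2048 + 16 + 8 + 4 in binary powers of 2.
So 3^2076 ≡ 1818 · 896 · 330 · 81 ≡ 1938 (mod 2077).
Since 1938 ≠ 1, base 3 is a Fermat witness: 2077 is composite.

1938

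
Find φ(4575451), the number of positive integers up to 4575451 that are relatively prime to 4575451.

4492800

Factor: 4575451 = 151 · 157 · 193.
φ(4575451) = (151−1) · (157−1) · (193−1) = 150 · 156 · 192 = 4492800.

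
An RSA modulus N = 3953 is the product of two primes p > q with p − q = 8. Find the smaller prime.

Since p = q + 8, we have 3953 = q(q + 8), so q² + 8q − 3953 = 0.
Discriminant: 8² + 4·3953 = 64 + 15812 = 15876; √15876 = 126.
q = (−8 + 126)/2 = 59, and p = q + 8 = 67.
Check: 59 · 67 = 3953.

59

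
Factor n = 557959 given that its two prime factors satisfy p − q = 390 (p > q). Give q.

577

Since p = q + 390, we have 557959 = q(q + 390), so q² + 390q − 557959 = 0.
Discriminant: 390² + 4·557959 = 152100 + 2231836 = 2383936; √2383936 = 1544.
q = (−390 + 1544)/2 = 577, and p = q + 390 = 967.
Check: 577 · 967 = 557959.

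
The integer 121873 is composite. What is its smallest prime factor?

121873 is odd.
Digit sum 22, not divisible by 3.
Ends in 3: not divisible by 5.
7: 121873 = 7·17410 + 3
11: 121873 = 11·11079 + 4
13: 121873 = 13·9374 + 11
17: 121873 = 17·7169

17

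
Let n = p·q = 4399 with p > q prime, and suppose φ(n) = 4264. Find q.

53

φ(n) = (p−1)(q−1) = n − (p+q) + 1, so p + q = 4399 − 4264 + 1 = 136.
p and q are the roots of t² − 136t + 4399 = 0.
Discriminant: 136² − 4·4399 = 18496 − 17596 = 900; √900 = 30.
q = (136 − 30)/2 = 53, p = (136 + 30)/2 = 83.
Check: 53 · 83 = 4399.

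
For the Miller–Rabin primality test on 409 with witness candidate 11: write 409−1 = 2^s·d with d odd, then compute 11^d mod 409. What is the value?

378

409 − 1 = 408 = 2^3 · 51, so d = 51.
11^1 ≡ 11 (mod 409)
11^2 ≡ 11^2 = 121 ≡ 121 (mod 409)
11^4 ≡ 121^2 = 14641 ≡ 326 (mod 409)
11^8 ≡ 326^2 = 106276 ≡ 345 (mod 409)
11^16 ≡ 345^2 = 119025 ≡ 6 (mod 409)
11^32 ≡ 6^2 = 36 ≡ 36 (mod 409)
51 = 32 + 16 + 2 + 1 in binary powers of 2.
So 11^51 ≡ 36 · 6 · 121 · 11 ≡ 378 (mod 409).
Squaring chain: 378 → 143 → 408; reaches −1, so base 11 does not prove 409 composite.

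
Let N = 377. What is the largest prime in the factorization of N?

377 = 13 · 29
29 is prime.
So 377 = 13 · 29; the largest prime factor is 29.

29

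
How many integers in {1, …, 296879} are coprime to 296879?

Factor: 296879 = 11 · 137 · 197.
φ(296879) = (11−1) · (137−1) · (197−1) = 10 · 136 · 196 = 266560.

266560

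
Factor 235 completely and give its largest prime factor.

235 = 5 · 47
47 is prime.
So 235 = 5 · 47; the largest prime factor is 47.

47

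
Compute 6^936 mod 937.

6^1 ≡ 6 (mod 937)
6^2 ≡ 6^2 = 36 ≡ 36 (mod 937)
6^4 ≡ 36^2 = 1296 ≡ 359 (mod 937)
6^8 ≡ 359^2 = 128881 ≡ 512 (mod 937)
6^16 ≡ 512^2 = 262144 ≡ 721 (mod 937)
6^32 ≡ 721^2 = 519841 ≡ 743 (mod 937)
6^64 ≡ 743^2 = 552049 ≡ 156 (mod 937)
6^128 ≡ 156^2 = 24336 ≡ 911 (mod 937)
6^256 ≡ 911^2 = 829921 ≡ 676 (mod 937)
6^512 ≡ 676^2 = 456976 ≡ 657 (mod 937)
936 = 512 + 256 + 128 + 32 + 8 in binary powers of 2.
So 6^936 ≡ 657 · 676 · 911 · 743 · 512 ≡ 1 (mod 937).
Since the result is 1, base 6 gives no evidence that 937 is composite.

1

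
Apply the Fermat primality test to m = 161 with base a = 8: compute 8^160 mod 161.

8^1 ≡ 8 (mod 161)
8^2 ≡ 8^2 = 64 ≡ 64 (mod 161)
8^4 ≡ 64^2 = 4096 ≡ 71 (mod 161)
8^8 ≡ 71^2 = 5041 ≡ 50 (mod 161)
8^16 ≡ 50^2 = 2500 ≡ 85 (mod 161)
8^32 ≡ 85^2 = 7225 ≡ 141 (mod 161)
8^64 ≡ 141^2 = 19881 ≡ 78 (mod 161)
8^128 ≡ 78^2 = 6084 ≡ 127 (mod 161)
160 = 128 + 32 in binary powers of 2.
So 8^160 ≡ 127 · 141 ≡ 36 (mod 161).
Since 36 ≠ 1, base 8 is a Fermat witness: 161 is composite.

36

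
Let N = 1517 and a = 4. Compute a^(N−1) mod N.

4^1 ≡ 4 (mod 1517)
4^2 ≡ 4^2 = 16 ≡ 16 (mod 1517)
4^4 ≡ 16^2 = 256 ≡ 256 (mod 1517)
4^8 ≡ 256^2 = 65536 ≡ 305 (mod 1517)
4^16 ≡ 305^2 = 93025 ≡ 488 (mod 1517)
4^32 ≡ 488^2 = 238144 ≡ 1492 (mod 1517)
4^64 ≡ 1492^2 = 2226064 ≡ 625 (mod 1517)
4^128 ≡ 625^2 = 390625 ≡ 756 (mod 1517)
4^256 ≡ 756^2 = 571536 ≡ 1144 (mod 1517)
4^512 ≡ 1144^2 = 1308736 ≡ 1082 (mod 1517)
4^1024 ≡ 1082^2 = 1170724 ≡ 1117 (mod 1517)
1516 = 1024 + 256 + 128 + 64 + 32 + 8 + 4 in binary powers of 2.
So 4^1516 ≡ 1117 · 1144 · 756 · 625 · 1492 · 305 · 256 ≡ 1144 (mod 1517).
Since 1144 ≠ 1, base 4 is a Fermat witness: 1517 is composite.

1144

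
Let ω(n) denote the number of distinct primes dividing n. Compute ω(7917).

7917 = 3 · 2639
2639 = 7 · 377
377 = 13 · 29
7917 = 3 · 7 · 13 · 29, which has 4 distinct prime factors.

4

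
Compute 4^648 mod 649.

4^1 ≡ 4 (mod 649)
4^2 ≡ 4^2 = 16 ≡ 16 (mod 649)
4^4 ≡ 16^2 = 256 ≡ 256 (mod 649)
4^8 ≡ 256^2 = 65536 ≡ 636 (mod 649)
4^16 ≡ 636^2 = 404496 ≡ 169 (mod 649)
4^32 ≡ 169^2 = 28561 ≡ 5 (mod 649)
4^64 ≡ 5^2 = 25 ≡ 25 (mod 649)
4^128 ≡ 25^2 = 625 ≡ 625 (mod 649)
4^256 ≡ 625^2 = 390625 ≡ 576 (mod 649)
4^512 ≡ 576^2 = 331776 ≡ 137 (mod 649)
648 = 512 + 128 + 8 in binary powers of 2.
So 4^648 ≡ 137 · 625 · 636 ≡ 559 (mod 649).
Since 559 ≠ 1, base 4 is a Fermat witness: 649 is composite.

559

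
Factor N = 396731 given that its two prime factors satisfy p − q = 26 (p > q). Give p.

Since p = q + 26, we have 396731 = q(q + 26), so q² + 26q − 396731 = 0.
Discriminant: 26² + 4·396731 = 676 + 1586924 = 1587600; √1587600 = 1260.
q = (−26 + 1260)/2 = 617, and p = q + 26 = 643.
Check: 617 · 643 = 396731.

643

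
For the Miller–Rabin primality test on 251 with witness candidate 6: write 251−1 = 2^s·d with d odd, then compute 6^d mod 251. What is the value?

250

251 − 1 = 250 = 2^1 · 125, so d = 125.
6^1 ≡ 6 (mod 251)
6^2 ≡ 6^2 = 36 ≡ 36 (mod 251)
6^4 ≡ 36^2 = 1296 ≡ 41 (mod 251)
6^8 ≡ 41^2 = 1681 ≡ 175 (mod 251)
6^16 ≡ 175^2 = 30625 ≡ 3 (mod 251)
6^32 ≡ 3^2 = 9 ≡ 9 (mod 251)
6^64 ≡ 9^2 = 81 ≡ 81 (mod 251)
125 = 64 + 32 + 16 + 8 + 4 + 1 in binary powers of 2.
So 6^125 ≡ 81 · 9 · 3 · 175 · 41 · 6 ≡ 250 (mod 251).
Since 6^d ≡ 250 (mod 251), base 6 does not prove 251 composite.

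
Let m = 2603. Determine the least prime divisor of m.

2603 is odd.
Digit sum 11, not divisible by 3.
Ends in 3: not divisible by 5.
7: 2603 = 7·371 + 6
11: 2603 = 11·236 + 7
13: 2603 = 13·200 + 3
17: 2603 = 17·153 + 2
19: 2603 = 19·137

19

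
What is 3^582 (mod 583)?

3^1 ≡ 3 (mod 583)
3^2 ≡ 3^2 = 9 ≡ 9 (mod 583)
3^4 ≡ 9^2 = 81 ≡ 81 (mod 583)
3^8 ≡ 81^2 = 6561 ≡ 148 (mod 583)
3^16 ≡ 148^2 = 21904 ≡ 333 (mod 583)
3^32 ≡ 333^2 = 110889 ≡ 119 (mod 583)
3^64 ≡ 119^2 = 14161 ≡ 169 (mod 583)
3^128 ≡ 169^2 = 28561 ≡ 577 (mod 583)
3^256 ≡ 577^2 = 332929 ≡ 36 (mod 583)
3^512 ≡ 36^2 = 1296 ≡ 130 (mod 583)
582 = 512 + 64 + 4 + 2 in binary powers of 2.
So 3^582 ≡ 130 · 169 · 81 · 9 ≡ 537 (mod 583).
Since 537 ≠ 1, base 3 is a Fermat witness: 583 is composite.

537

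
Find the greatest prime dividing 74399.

74399 = 13 · 5723
5723 = 59 · 97
97 is prime.
So 74399 = 13 · 59 · 97; the largest prime factor is 97.

97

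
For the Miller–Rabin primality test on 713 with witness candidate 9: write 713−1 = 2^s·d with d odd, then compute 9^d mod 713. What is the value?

193

713 − 1 = 712 = 2^3 · 89, so d = 89.
9^1 ≡ 9 (mod 713)
9^2 ≡ 9^2 = 81 ≡ 81 (mod 713)
9^4 ≡ 81^2 = 6561 ≡ 144 (mod 713)
9^8 ≡ 144^2 = 20736 ≡ 59 (mod 713)
9^16 ≡ 59^2 = 3481 ≡ 629 (mod 713)
9^32 ≡ 629^2 = 395641 ≡ 639 (mod 713)
9^64 ≡ 639^2 = 408321 ≡ 485 (mod 713)
89 = 64 + 16 + 8 + 1 in binary powers of 2.
So 9^89 ≡ 485 · 629 · 59 · 9 ≡ 193 (mod 713).
Squaring chain: 193 → 173 → 696; never reaches −1, so base 9 is a Miller–Rabin witness that 713 is composite.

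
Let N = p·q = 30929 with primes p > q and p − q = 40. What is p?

Since p = q + 40, we have 30929 = q(q + 40), so q² + 40q − 30929 = 0.
Discriminant: 40² + 4·30929 = 1600 + 123716 = 125316; √125316 = 354.
q = (−40 + 354)/2 = 157, and p = q + 40 = 197.
Check: 157 · 197 = 30929.

197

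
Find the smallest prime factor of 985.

5

985 is odd.
Digit sum 22, not divisible by 3.
Ends in 5: divisible by 5.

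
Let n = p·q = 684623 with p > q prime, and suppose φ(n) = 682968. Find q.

φ(n) = (p−1)(q−1) = n − (p+q) + 1, so p + q = 684623 − 682968 + 1 = 1656.
p and q are the roots of t² − 1656t + 684623 = 0.
Discriminant: 1656² − 4·684623 = 2742336 − 2738492 = 3844; √3844 = 62.
q = (1656 − 62)/2 = 797, p = (1656 + 62)/2 = 859.
Check: 797 · 859 = 684623.

797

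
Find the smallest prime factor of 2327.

2327 is odd.
Digit sum 14, not divisible by 3.
Ends in 7: not divisible by 5.
7: 2327 = 7·332 + 3
11: 2327 = 11·211 + 6
13: 2327 = 13·179

13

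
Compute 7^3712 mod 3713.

2086

7^1 ≡ 7 (mod 3713)
7^2 ≡ 7^2 = 49 ≡ 49 (mod 3713)
7^4 ≡ 49^2 = 2401 ≡ 2401 (mod 3713)
7^8 ≡ 2401^2 = 5764801 ≡ 2225 (mod 3713)
7^16 ≡ 2225^2 = 4950625 ≡ 1196 (mod 3713)
7^32 ≡ 1196^2 = 1430416 ≡ 911 (mod 3713)
7^64 ≡ 911^2 = 829921 ≡ 1922 (mod 3713)
7^128 ≡ 1922^2 = 3694084 ≡ 3362 (mod 3713)
7^256 ≡ 3362^2 = 11303044 ≡ 672 (mod 3713)
7^512 ≡ 672^2 = 451584 ≡ 2311 (mod 3713)
7^1024 ≡ 2311^2 = 5340721 ≡ 1427 (mod 3713)
7^2048 ≡ 1427^2 = 2036329 ≡ 1605 (mod 3713)
3712 = 2048 + 1024 + 512 + 128 in binary powers of 2.
So 7^3712 ≡ 1605 · 1427 · 2311 · 3362 ≡ 2086 (mod 3713).
Since 2086 ≠ 1, base 7 is a Fermat witness: 3713 is composite.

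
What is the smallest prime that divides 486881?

29

486881 is odd.
Digit sum 35, not divisible by 3.
Ends in 1: not divisible by 5.
7: 486881 = 7·69554 + 3
11: 486881 = 11·44261 + 10
13: 486881 = 13·37452 + 5
17: 486881 = 17·28640 + 1
19: 486881 = 19·25625 + 6
23: 486881 = 23·21168 + 17
29: 486881 = 29·16789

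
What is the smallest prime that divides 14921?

14921 is odd.
Digit sum 17, not divisible by 3.
Ends in 1: not divisible by 5.
7: 14921 = 7·2131 + 4
11: 14921 = 11·1356 + 5
13: 14921 = 13·1147 + 10
17: 14921 = 17·877 + 12
19: 14921 = 19·785 + 6
23: 14921 = 23·648 + 17
29: 14921 = 29·514 + 15
31: 14921 = 31·481 + 10
37: 14921 = 37·403 + 10
41: 14921 = 41·363 + 38
43: 14921 = 43·347

43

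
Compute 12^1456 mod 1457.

12^1 ≡ 12 (mod 1457)
12^2 ≡ 12^2 = 144 ≡ 144 (mod 1457)
12^4 ≡ 144^2 = 20736 ≡ 338 (mod 1457)
12^8 ≡ 338^2 = 114244 ≡ 598 (mod 1457)
12^16 ≡ 598^2 = 357604 ≡ 639 (mod 1457)
12^32 ≡ 639^2 = 408321 ≡ 361 (mod 1457)
12^64 ≡ 361^2 = 130321 ≡ 648 (mod 1457)
12^128 ≡ 648^2 = 419904 ≡ 288 (mod 1457)
12^256 ≡ 288^2 = 82944 ≡ 1352 (mod 1457)
12^512 ≡ 1352^2 = 1827904 ≡ 826 (mod 1457)
12^1024 ≡ 826^2 = 682276 ≡ 400 (mod 1457)
1456 = 1024 + 256 + 128 + 32 + 16 in binary powers of 2.
So 12^1456 ≡ 400 · 1352 · 288 · 361 · 639 ≡ 794 (mod 1457).
Since 794 ≠ 1, base 12 is a Fermat witness: 1457 is composite.

794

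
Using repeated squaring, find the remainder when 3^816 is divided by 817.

121

3^1 ≡ 3 (mod 817)
3^2 ≡ 3^2 = 9 ≡ 9 (mod 817)
3^4 ≡ 9^2 = 81 ≡ 81 (mod 817)
3^8 ≡ 81^2 = 6561 ≡ 25 (mod 817)
3^16 ≡ 25^2 = 625 ≡ 625 (mod 817)
3^32 ≡ 625^2 = 390625 ≡ 99 (mod 817)
3^64 ≡ 99^2 = 9801 ≡ 814 (mod 817)
3^128 ≡ 814^2 = 662596 ≡ 9 (mod 817)
3^256 ≡ 9^2 = 81 ≡ 81 (mod 817)
3^512 ≡ 81^2 = 6561 ≡ 25 (mod 817)
816 = 512 + 256 + 32 + 16 in binary powers of 2.
So 3^816 ≡ 25 · 81 · 99 · 625 ≡ 121 (mod 817).
Since 121 ≠ 1, base 3 is a Fermat witness: 817 is composite.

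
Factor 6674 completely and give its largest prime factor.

6674 = 2 · 3337
3337 = 47 · 71
71 is prime.
So 6674 = 2 · 47 · 71; the largest prime factor is 71.

71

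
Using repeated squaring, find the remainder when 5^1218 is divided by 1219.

453

5^1 ≡ 5 (mod 1219)
5^2 ≡ 5^2 = 25 ≡ 25 (mod 1219)
5^4 ≡ 25^2 = 625 ≡ 625 (mod 1219)
5^8 ≡ 625^2 = 390625 ≡ 545 (mod 1219)
5^16 ≡ 545^2 = 297025 ≡ 808 (mod 1219)
5^32 ≡ 808^2 = 652864 ≡ 699 (mod 1219)
5^64 ≡ 699^2 = 488601 ≡ 1001 (mod 1219)
5^128 ≡ 1001^2 = 1002001 ≡ 1202 (mod 1219)
5^256 ≡ 1202^2 = 1444804 ≡ 289 (mod 1219)
5^512 ≡ 289^2 = 83521 ≡ 629 (mod 1219)
5^1024 ≡ 629^2 = 395641 ≡ 685 (mod 1219)
1218 = 1024 + 128 + 64 + 2 in binary powers of 2.
So 5^1218 ≡ 685 · 1202 · 1001 · 25 ≡ 453 (mod 1219).
Since 453 ≠ 1, base 5 is a Fermat witness: 1219 is composite.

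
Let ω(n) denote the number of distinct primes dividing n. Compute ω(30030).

6

30030 = 2 · 15015
15015 = 3 · 5005
5005 = 5 · 1001
1001 = 7 · 143
143 = 11 · 13
30030 = 2 · 3 · 5 · 7 · 11 · 13, which has 6 distinct prime factors.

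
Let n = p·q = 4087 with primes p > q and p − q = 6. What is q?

61

Since p = q + 6, we have 4087 = q(q + 6), so q² + 6q − 4087 = 0.
Discriminant: 6² + 4·4087 = 36 + 16348 = 16384; √16384 = 128.
q = (−6 + 128)/2 = 61, and p = q + 6 = 67.
Check: 61 · 67 = 4087.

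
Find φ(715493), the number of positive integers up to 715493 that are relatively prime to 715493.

689040

Factor: 715493 = 59 · 67 · 181.
φ(715493) = (59−1) · (67−1) · (181−1) = 58 · 66 · 180 = 689040.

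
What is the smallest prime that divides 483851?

23

483851 is odd.
Digit sum 29, not divisible by 3.
Ends in 1: not divisible by 5.
7: 483851 = 7·69121 + 4
11: 483851 = 11·43986 + 5
13: 483851 = 13·37219 + 4
17: 483851 = 17·28461 + 14
19: 483851 = 19·25465 + 16
23: 483851 = 23·21037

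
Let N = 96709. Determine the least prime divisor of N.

97

96709 is odd.
Digit sum 31, not divisible by 3.
Ends in 9: not divisible by 5.
7: 96709 = 7·13815 + 4
11: 96709 = 11·8791 + 8
13: 96709 = 13·7439 + 2
17: 96709 = 17·5688 + 13
19: 96709 = 19·5089 + 18
23: 96709 = 23·4204 + 17
29: 96709 = 29·3334 + 23
31: 96709 = 31·3119 + 20
37: 96709 = 37·2613 + 28
41: 96709 = 41·2358 + 31
43: 96709 = 43·2249 + 2
47: 96709 = 47·2057 + 30
53: 96709 = 53·1824 + 37
59: 96709 = 59·1639 + 8
61: 96709 = 61·1585 + 24
67: 96709 = 67·1443 + 28
71: 96709 = 71·1362 + 7
73: 96709 = 73·1324 + 57
79: 96709 = 79·1224 + 13
83: 96709 = 83·1165 + 14
89: 96709 = 89·1086 + 55
97: 96709 = 97·997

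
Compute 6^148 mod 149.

1

6^1 ≡ 6 (mod 149)
6^2 ≡ 6^2 = 36 ≡ 36 (mod 149)
6^4 ≡ 36^2 = 1296 ≡ 104 (mod 149)
6^8 ≡ 104^2 = 10816 ≡ 88 (mod 149)
6^16 ≡ 88^2 = 7744 ≡ 145 (mod 149)
6^32 ≡ 145^2 = 21025 ≡ 16 (mod 149)
6^64 ≡ 16^2 = 256 ≡ 107 (mod 149)
6^128 ≡ 107^2 = 11449 ≡ 125 (mod 149)
148 = 128 + 16 + 4 in binary powers of 2.
So 6^148 ≡ 125 · 145 · 104 ≡ 1 (mod 149).
Since the result is 1, base 6 gives no evidence that 149 is composite.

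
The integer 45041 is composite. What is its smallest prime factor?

45041 is odd.
Digit sum 14, not divisible by 3.
Ends in 1: not divisible by 5.
7: 45041 = 7·6434 + 3
11: 45041 = 11·4094 + 7
13: 45041 = 13·3464 + 9
17: 45041 = 17·2649 + 8
19: 45041 = 19·2370 + 11
23: 45041 = 23·1958 + 7
29: 45041 = 29·1553 + 4
31: 45041 = 31·1452 + 29
37: 45041 = 37·1217 + 12
41: 45041 = 41·1098 + 23
43: 45041 = 43·1047 + 20
47: 45041 = 47·958 + 15
53: 45041 = 53·849 + 44
59: 45041 = 59·763 + 24
61: 45041 = 61·738 + 23
67: 45041 = 67·672 + 17
71: 45041 = 71·634 + 27
73: 45041 = 73·617

73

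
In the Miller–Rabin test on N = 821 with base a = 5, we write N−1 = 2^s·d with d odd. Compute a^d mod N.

820

821 − 1 = 820 = 2^2 · 205, so d = 205.
5^1 ≡ 5 (mod 821)
5^2 ≡ 5^2 = 25 ≡ 25 (mod 821)
5^4 ≡ 25^2 = 625 ≡ 625 (mod 821)
5^8 ≡ 625^2 = 390625 ≡ 650 (mod 821)
5^16 ≡ 650^2 = 422500 ≡ 506 (mod 821)
5^32 ≡ 506^2 = 256036 ≡ 705 (mod 821)
5^64 ≡ 705^2 = 497025 ≡ 320 (mod 821)
5^128 ≡ 320^2 = 102400 ≡ 596 (mod 821)
205 = 128 + 64 + 8 + 4 + 1 in binary powers of 2.
So 5^205 ≡ 596 · 320 · 650 · 625 · 5 ≡ 820 (mod 821).
Since 5^d ≡ 820 (mod 821), base 5 does not prove 821 composite.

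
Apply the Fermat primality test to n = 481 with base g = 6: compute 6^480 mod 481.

1

6^1 ≡ 6 (mod 481)
6^2 ≡ 6^2 = 36 ≡ 36 (mod 481)
6^4 ≡ 36^2 = 1296 ≡ 334 (mod 481)
6^8 ≡ 334^2 = 111556 ≡ 445 (mod 481)
6^16 ≡ 445^2 = 198025 ≡ 334 (mod 481)
6^32 ≡ 334^2 = 111556 ≡ 445 (mod 481)
6^64 ≡ 445^2 = 198025 ≡ 334 (mod 481)
6^128 ≡ 334^2 = 111556 ≡ 445 (mod 481)
6^256 ≡ 445^2 = 198025 ≡ 334 (mod 481)
480 = 256 + 128 + 64 + 32 in binary powers of 2.
So 6^480 ≡ 334 · 445 · 334 · 445 ≡ 1 (mod 481).
Since the result is 1, base 6 gives no evidence that 481 is composite.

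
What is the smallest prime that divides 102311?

102311 is odd.
Digit sum 8, not divisible by 3.
Ends in 1: not divisible by 5.
7: 102311 = 7·14615 + 6
11: 102311 = 11·9301

11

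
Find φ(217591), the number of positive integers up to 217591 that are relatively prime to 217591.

Factor: 217591 = 11 · 131 · 151.
φ(217591) = (11−1) · (131−1) · (151−1) = 10 · 130 · 150 = 195000.

195000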